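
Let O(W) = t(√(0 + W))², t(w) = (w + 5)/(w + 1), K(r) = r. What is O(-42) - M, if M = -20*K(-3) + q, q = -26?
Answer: (-1377*I - 58*√42)/(2*√42 + 41*I) ≈ -33.169 - 1.3179*I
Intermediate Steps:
t(w) = (5 + w)/(1 + w)
O(W) = (5 + √W)²/(1 + √W)² (O(W) = ((5 + √(0 + W))/(1 + √(0 + W)))² = ((5 + √W)/(1 + √W))² = (5 + √W)²/(1 + √W)²)
M = 34 (M = -20*(-3) - 26 = 60 - 26 = 34)
O(-42) - M = (5 + √(-42))²/(1 + √(-42))² - 1*34 = (5 + I*√42)²/(1 + I*√42)² - 34 = -34 + (5 + I*√42)²/(1 + I*√42)²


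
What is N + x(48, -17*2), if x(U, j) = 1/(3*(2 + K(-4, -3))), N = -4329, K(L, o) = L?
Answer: -25975/6 ≈ -4329.2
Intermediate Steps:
x(U, j) = -1/6 (x(U, j) = 1/(3*(2 - 4)) = 1/(3*(-2)) = 1/(-6) = -1/6)
N + x(48, -17*2) = -4329 - 1/6 = -25975/6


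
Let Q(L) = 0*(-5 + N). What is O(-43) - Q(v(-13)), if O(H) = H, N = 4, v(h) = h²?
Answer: -43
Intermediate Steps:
Q(L) = 0 (Q(L) = 0*(-5 + 4) = 0*(-1) = 0)
O(-43) - Q(v(-13)) = -43 - 1*0 = -43 + 0 = -43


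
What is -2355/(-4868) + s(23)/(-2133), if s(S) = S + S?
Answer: 4799287/10383444 ≈ 0.46221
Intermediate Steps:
s(S) = 2*S
-2355/(-4868) + s(23)/(-2133) = -2355/(-4868) + (2*23)/(-2133) = -2355*(-1/4868) + 46*(-1/2133) = 2355/4868 - 46/2133 = 4799287/10383444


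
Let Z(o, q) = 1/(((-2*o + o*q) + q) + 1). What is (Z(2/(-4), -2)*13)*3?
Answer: 39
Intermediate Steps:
Z(o, q) = 1/(1 + q - 2*o + o*q) (Z(o, q) = 1/((q - 2*o + o*q) + 1) = 1/(1 + q - 2*o + o*q))
(Z(2/(-4), -2)*13)*3 = (13/(1 - 2 - 4/(-4) + (2/(-4))*(-2)))*3 = (13/(1 - 2 - 4*(-1)/4 + (2*(-¼))*(-2)))*3 = (13/(1 - 2 - 2*(-½) - ½*(-2)))*3 = (13/(1 - 2 + 1 + 1))*3 = (13/1)*3 = (1*13)*3 = 13*3 = 39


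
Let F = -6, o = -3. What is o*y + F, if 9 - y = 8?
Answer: -9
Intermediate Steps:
y = 1 (y = 9 - 1*8 = 9 - 8 = 1)
o*y + F = -3*1 - 6 = -3 - 6 = -9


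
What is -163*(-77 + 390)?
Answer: -51019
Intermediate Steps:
-163*(-77 + 390) = -163*313 = -51019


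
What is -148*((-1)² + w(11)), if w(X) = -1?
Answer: 0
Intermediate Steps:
-148*((-1)² + w(11)) = -148*((-1)² - 1) = -148*(1 - 1) = -148*0 = 0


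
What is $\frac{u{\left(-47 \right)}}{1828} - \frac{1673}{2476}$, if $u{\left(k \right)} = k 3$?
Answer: $- \frac{212960}{282883} \approx -0.75282$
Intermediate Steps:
$u{\left(k \right)} = 3 k$
$\frac{u{\left(-47 \right)}}{1828} - \frac{1673}{2476} = \frac{3 \left(-47\right)}{1828} - \frac{1673}{2476} = \left(-141\right) \frac{1}{1828} - \frac{1673}{2476} = - \frac{141}{1828} - \frac{1673}{2476} = - \frac{212960}{282883}$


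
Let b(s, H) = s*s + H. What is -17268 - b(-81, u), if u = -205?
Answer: -23624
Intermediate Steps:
b(s, H) = H + s² (b(s, H) = s² + H = H + s²)
-17268 - b(-81, u) = -17268 - (-205 + (-81)²) = -17268 - (-205 + 6561) = -17268 - 1*6356 = -17268 - 6356 = -23624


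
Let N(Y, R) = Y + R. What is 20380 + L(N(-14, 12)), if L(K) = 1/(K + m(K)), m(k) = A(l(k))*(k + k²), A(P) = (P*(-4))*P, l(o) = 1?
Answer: 203799/10 ≈ 20380.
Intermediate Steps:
A(P) = -4*P² (A(P) = (-4*P)*P = -4*P²)
N(Y, R) = R + Y
m(k) = -4*k - 4*k² (m(k) = (-4*1²)*(k + k²) = (-4*1)*(k + k²) = -4*(k + k²) = -4*k - 4*k²)
L(K) = 1/(K - 4*K*(1 + K))
20380 + L(N(-14, 12)) = 20380 + 1/((12 - 14)*(-3 - 4*(12 - 14))) = 20380 + 1/((-2)*(-3 - 4*(-2))) = 20380 - 1/(2*(-3 + 8)) = 20380 - ½/5 = 20380 - ½*⅕ = 20380 - ⅒ = 203799/10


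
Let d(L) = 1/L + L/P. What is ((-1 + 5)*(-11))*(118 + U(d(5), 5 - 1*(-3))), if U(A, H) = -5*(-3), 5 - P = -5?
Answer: -5852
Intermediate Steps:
P = 10 (P = 5 - 1*(-5) = 5 + 5 = 10)
d(L) = 1/L + L/10
U(A, H) = 15
((-1 + 5)*(-11))*(118 + U(d(5), 5 - 1*(-3))) = ((-1 + 5)*(-11))*(118 + 15) = (4*(-11))*133 = -44*133 = -5852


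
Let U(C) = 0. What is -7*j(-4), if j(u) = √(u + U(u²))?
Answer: -14*I ≈ -14.0*I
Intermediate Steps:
j(u) = √u (j(u) = √(u + 0) = √u)
-7*j(-4) = -14*I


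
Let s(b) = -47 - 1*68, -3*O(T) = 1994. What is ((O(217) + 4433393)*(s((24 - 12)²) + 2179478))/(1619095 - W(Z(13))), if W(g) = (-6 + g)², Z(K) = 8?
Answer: 28981572356155/4857273 ≈ 5.9666e+6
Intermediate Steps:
O(T) = -1994/3 (O(T) = -⅓*1994 = -1994/3)
s(b) = -115 (s(b) = -47 - 68 = -115)
((O(217) + 4433393)*(s((24 - 12)²) + 2179478))/(1619095 - W(Z(13))) = ((-1994/3 + 4433393)*(-115 + 2179478))/(1619095 - (-6 + 8)²) = ((13298185/3)*2179363)/(1619095 - 1*2²) = 28981572356155/(3*(1619095 - 1*4)) = 28981572356155/(3*(1619095 - 4)) = (28981572356155/3)/1619091 = (28981572356155/3)*(1/1619091) = 28981572356155/4857273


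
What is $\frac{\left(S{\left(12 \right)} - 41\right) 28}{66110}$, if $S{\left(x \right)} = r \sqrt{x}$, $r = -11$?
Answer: $- \frac{574}{33055} - \frac{28 \sqrt{3}}{3005} \approx -0.033504$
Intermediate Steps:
$S{\left(x \right)} = - 11 \sqrt{x}$
$\frac{\left(S{\left(12 \right)} - 41\right) 28}{66110} = \frac{\left(- 11 \sqrt{12} - 41\right) 28}{66110} = \left(- 11 \cdot 2 \sqrt{3} - 41\right) 28 \cdot \frac{1}{66110} = \left(- 22 \sqrt{3} - 41\right) 28 \cdot \frac{1}{66110} = \left(-41 - 22 \sqrt{3}\right) 28 \cdot \frac{1}{66110} = \left(-1148 - 616 \sqrt{3}\right) \frac{1}{66110} = - \frac{574}{33055} - \frac{28 \sqrt{3}}{3005}$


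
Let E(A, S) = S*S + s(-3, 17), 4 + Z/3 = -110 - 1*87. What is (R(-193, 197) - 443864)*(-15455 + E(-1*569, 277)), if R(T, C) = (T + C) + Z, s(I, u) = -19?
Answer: -27225581065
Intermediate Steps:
Z = -603 (Z = -12 + 3*(-110 - 1*87) = -12 + 3*(-110 - 87) = -12 + 3*(-197) = -12 - 591 = -603)
E(A, S) = -19 + S² (E(A, S) = S*S - 19 = S² - 19 = -19 + S²)
R(T, C) = -603 + C + T (R(T, C) = (T + C) - 603 = (C + T) - 603 = -603 + C + T)
(R(-193, 197) - 443864)*(-15455 + E(-1*569, 277)) = ((-603 + 197 - 193) - 443864)*(-15455 + (-19 + 277²)) = (-599 - 443864)*(-15455 + (-19 + 76729)) = -444463*(-15455 + 76710) = -444463*61255 = -27225581065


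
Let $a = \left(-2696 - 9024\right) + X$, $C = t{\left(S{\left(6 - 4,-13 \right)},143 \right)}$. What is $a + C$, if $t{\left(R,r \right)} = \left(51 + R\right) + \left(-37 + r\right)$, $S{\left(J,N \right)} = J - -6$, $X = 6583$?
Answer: $-4972$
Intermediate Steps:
$S{\left(J,N \right)} = 6 + J$ ($S{\left(J,N \right)} = J + 6 = 6 + J$)
$t{\left(R,r \right)} = 14 + R + r$
$C = 165$ ($C = 14 + \left(6 + \left(6 - 4\right)\right) + 143 = 14 + \left(6 + 2\right) + 143 = 14 + 8 + 143 = 165$)
$a = -5137$ ($a = \left(-2696 - 9024\right) + 6583 = -11720 + 6583 = -5137$)
$a + C = -5137 + 165 = -4972$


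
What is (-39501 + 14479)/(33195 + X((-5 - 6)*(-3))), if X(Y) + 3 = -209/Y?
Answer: -75066/99557 ≈ -0.75400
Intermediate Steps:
X(Y) = -3 - 209/Y
(-39501 + 14479)/(33195 + X((-5 - 6)*(-3))) = (-39501 + 14479)/(33195 + (-3 - 209*(-1/(3*(-5 - 6))))) = -25022/(33195 + (-3 - 209/((-11*(-3))))) = -25022/(33195 + (-3 - 209/33)) = -25022/(33195 + (-3 - 209*1/33)) = -25022/(33195 + (-3 - 19/3)) = -25022/(33195 - 28/3) = -25022/99557/3 = -25022*3/99557 = -75066/99557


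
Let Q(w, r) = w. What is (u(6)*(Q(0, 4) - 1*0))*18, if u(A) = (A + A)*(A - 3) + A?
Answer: 0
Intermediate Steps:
u(A) = A + 2*A*(-3 + A) (u(A) = (2*A)*(-3 + A) + A = 2*A*(-3 + A) + A = A + 2*A*(-3 + A))
(u(6)*(Q(0, 4) - 1*0))*18 = ((6*(-5 + 2*6))*(0 - 1*0))*18 = ((6*(-5 + 12))*(0 + 0))*18 = ((6*7)*0)*18 = (42*0)*18 = 0*18 = 0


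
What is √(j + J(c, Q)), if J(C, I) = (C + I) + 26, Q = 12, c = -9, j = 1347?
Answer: 4*√86 ≈ 37.094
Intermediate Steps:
J(C, I) = 26 + C + I
√(j + J(c, Q)) = √(1347 + (26 - 9 + 12)) = √(1347 + 29) = √1376 = 4*√86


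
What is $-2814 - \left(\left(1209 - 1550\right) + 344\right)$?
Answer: $-2817$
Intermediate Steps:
$-2814 - \left(\left(1209 - 1550\right) + 344\right) = -2814 - \left(-341 + 344\right) = -2814 - 3 = -2817$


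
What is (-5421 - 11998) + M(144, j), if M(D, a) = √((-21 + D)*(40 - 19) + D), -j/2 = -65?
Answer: -17419 + 3*√303 ≈ -17367.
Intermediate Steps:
j = 130 (j = -2*(-65) = 130)
M(D, a) = √(-441 + 22*D) (M(D, a) = √((-21 + D)*21 + D) = √((-441 + 21*D) + D) = √(-441 + 22*D))
(-5421 - 11998) + M(144, j) = (-5421 - 11998) + √(-441 + 22*144) = -17419 + √(-441 + 3168) = -17419 + √2727 = -17419 + 3*√303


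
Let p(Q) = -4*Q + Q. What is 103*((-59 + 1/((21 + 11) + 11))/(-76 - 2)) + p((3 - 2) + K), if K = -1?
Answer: 130604/1677 ≈ 77.880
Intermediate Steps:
p(Q) = -3*Q
103*((-59 + 1/((21 + 11) + 11))/(-76 - 2)) + p((3 - 2) + K) = 103*((-59 + 1/((21 + 11) + 11))/(-76 - 2)) - 3*((3 - 2) - 1) = 103*((-59 + 1/(32 + 11))/(-78)) - 3*(1 - 1) = 103*((-59 + 1/43)*(-1/78)) - 3*0 = 103*((-59 + 1/43)*(-1/78)) + 0 = 103*(-2536/43*(-1/78)) + 0 = 103*(1268/1677) + 0 = 130604/1677 + 0 = 130604/1677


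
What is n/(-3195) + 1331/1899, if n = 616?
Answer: 342529/674145 ≈ 0.50809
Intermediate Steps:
n/(-3195) + 1331/1899 = 616/(-3195) + 1331/1899 = 616*(-1/3195) + 1331*(1/1899) = -616/3195 + 1331/1899 = 342529/674145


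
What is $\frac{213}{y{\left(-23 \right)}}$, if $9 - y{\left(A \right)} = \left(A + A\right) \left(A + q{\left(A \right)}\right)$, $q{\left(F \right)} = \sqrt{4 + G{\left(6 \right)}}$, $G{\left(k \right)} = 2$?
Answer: $- \frac{223437}{1087705} - \frac{9798 \sqrt{6}}{1087705} \approx -0.22749$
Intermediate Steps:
$q{\left(F \right)} = \sqrt{6}$ ($q{\left(F \right)} = \sqrt{4 + 2} = \sqrt{6}$)
$y{\left(A \right)} = 9 - 2 A \left(A + \sqrt{6}\right)$ ($y{\left(A \right)} = 9 - \left(A + A\right) \left(A + \sqrt{6}\right) = 9 - 2 A \left(A + \sqrt{6}\right)$)
$\frac{213}{y{\left(-23 \right)}} = \frac{213}{9 - 2 \left(-23\right)^{2} - - 46 \sqrt{6}} = \frac{213}{9 - 1058 + 46 \sqrt{6}} = \frac{213}{-1049 + 46 \sqrt{6}}$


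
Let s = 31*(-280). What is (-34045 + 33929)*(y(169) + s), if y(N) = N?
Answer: 987276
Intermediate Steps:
s = -8680
(-34045 + 33929)*(y(169) + s) = (-34045 + 33929)*(169 - 8680) = -116*(-8511) = 987276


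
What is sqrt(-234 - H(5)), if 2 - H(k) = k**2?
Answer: I*sqrt(211) ≈ 14.526*I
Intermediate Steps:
H(k) = 2 - k**2
sqrt(-234 - H(5)) = sqrt(-234 - (2 - 1*5**2)) = sqrt(-234 - (2 - 1*25)) = sqrt(-234 - (2 - 25)) = sqrt(-234 - 1*(-23)) = sqrt(-234 + 23) = sqrt(-211) = I*sqrt(211)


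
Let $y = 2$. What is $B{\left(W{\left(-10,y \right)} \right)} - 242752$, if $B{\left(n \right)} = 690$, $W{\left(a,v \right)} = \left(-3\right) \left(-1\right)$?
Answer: $-242062$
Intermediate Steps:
$W{\left(a,v \right)} = 3$
$B{\left(W{\left(-10,y \right)} \right)} - 242752 = 690 - 242752 = -242062$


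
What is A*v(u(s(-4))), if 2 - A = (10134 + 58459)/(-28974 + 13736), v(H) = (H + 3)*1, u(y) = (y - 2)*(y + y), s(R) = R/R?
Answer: 99069/15238 ≈ 6.5014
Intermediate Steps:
s(R) = 1
u(y) = 2*y*(-2 + y) (u(y) = (-2 + y)*(2*y) = 2*y*(-2 + y))
v(H) = 3 + H (v(H) = (3 + H)*1 = 3 + H)
A = 99069/15238 (A = 2 - (10134 + 58459)/(-28974 + 13736) = 2 - 68593/(-15238) = 2 - 68593*(-1)/15238 = 2 - 1*(-68593/15238) = 2 + 68593/15238 = 99069/15238 ≈ 6.5014)
A*v(u(s(-4))) = 99069*(3 + 2*1*(-2 + 1))/15238 = 99069*(3 + 2*1*(-1))/15238 = 99069*(3 - 2)/15238 = (99069/15238)*1 = 99069/15238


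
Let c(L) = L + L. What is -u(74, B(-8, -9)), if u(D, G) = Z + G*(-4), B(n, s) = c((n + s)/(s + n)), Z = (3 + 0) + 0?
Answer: 5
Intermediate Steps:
c(L) = 2*L
Z = 3 (Z = 3 + 0 = 3)
B(n, s) = 2 (B(n, s) = 2*((n + s)/(s + n)) = 2*((n + s)/(n + s)) = 2*1 = 2)
u(D, G) = 3 - 4*G (u(D, G) = 3 + G*(-4) = 3 - 4*G)
-u(74, B(-8, -9)) = -(3 - 4*2) = -(3 - 8) = -1*(-5) = 5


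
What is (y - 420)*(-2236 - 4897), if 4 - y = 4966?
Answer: 38389806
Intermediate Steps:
y = -4962 (y = 4 - 1*4966 = 4 - 4966 = -4962)
(y - 420)*(-2236 - 4897) = (-4962 - 420)*(-2236 - 4897) = -5382*(-7133) = 38389806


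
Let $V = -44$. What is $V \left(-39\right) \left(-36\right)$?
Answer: $-61776$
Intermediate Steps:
$V \left(-39\right) \left(-36\right) = \left(-44\right) \left(-39\right) \left(-36\right) = 1716 \left(-36\right) = -61776$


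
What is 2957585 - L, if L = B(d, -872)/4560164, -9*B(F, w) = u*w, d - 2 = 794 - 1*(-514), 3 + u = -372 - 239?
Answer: 30345913582717/10260369 ≈ 2.9576e+6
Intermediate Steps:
u = -614 (u = -3 + (-372 - 239) = -3 - 611 = -614)
d = 1310 (d = 2 + (794 - 1*(-514)) = 2 + (794 + 514) = 2 + 1308 = 1310)
B(F, w) = 614*w/9 (B(F, w) = -(-614)*w/9 = 614*w/9)
L = -133852/10260369 (L = ((614/9)*(-872))/4560164 = -535408/9*1/4560164 = -133852/10260369 ≈ -0.013046)
2957585 - L = 2957585 - 1*(-133852/10260369) = 2957585 + 133852/10260369 = 30345913582717/10260369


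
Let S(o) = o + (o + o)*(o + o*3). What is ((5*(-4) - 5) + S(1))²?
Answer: 256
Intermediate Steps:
S(o) = o + 8*o² (S(o) = o + (2*o)*(o + 3*o) = o + (2*o)*(4*o) = o + 8*o²)
((5*(-4) - 5) + S(1))² = ((5*(-4) - 5) + 1*(1 + 8*1))² = ((-20 - 5) + 1*(1 + 8))² = (-25 + 1*9)² = (-25 + 9)² = (-16)² = 256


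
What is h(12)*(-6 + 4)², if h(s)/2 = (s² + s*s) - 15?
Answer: 2184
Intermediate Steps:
h(s) = -30 + 4*s² (h(s) = 2*((s² + s*s) - 15) = 2*((s² + s²) - 15) = 2*(2*s² - 15) = 2*(-15 + 2*s²) = -30 + 4*s²)
h(12)*(-6 + 4)² = (-30 + 4*12²)*(-6 + 4)² = (-30 + 4*144)*(-2)² = (-30 + 576)*4 = 546*4 = 2184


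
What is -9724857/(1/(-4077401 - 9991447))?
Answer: 136817534954736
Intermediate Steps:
-9724857/(1/(-4077401 - 9991447)) = -9724857/(1/(-14068848)) = -9724857/(-1/14068848) = -9724857*(-14068848) = 136817534954736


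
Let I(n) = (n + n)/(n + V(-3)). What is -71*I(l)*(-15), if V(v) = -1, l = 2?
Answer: 4260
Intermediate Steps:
I(n) = 2*n/(-1 + n) (I(n) = (n + n)/(n - 1) = (2*n)/(-1 + n) = 2*n/(-1 + n))
-71*I(l)*(-15) = -142*2/(-1 + 2)*(-15) = -142*2/1*(-15) = -142*2*(-15) = -71*4*(-15) = -284*(-15) = 4260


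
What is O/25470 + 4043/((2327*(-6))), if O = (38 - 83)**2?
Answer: -31924/151971 ≈ -0.21007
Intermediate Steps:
O = 2025 (O = (-45)**2 = 2025)
O/25470 + 4043/((2327*(-6))) = 2025/25470 + 4043/((2327*(-6))) = 2025*(1/25470) + 4043/(-13962) = 45/566 + 4043*(-1/13962) = 45/566 - 311/1074 = -31924/151971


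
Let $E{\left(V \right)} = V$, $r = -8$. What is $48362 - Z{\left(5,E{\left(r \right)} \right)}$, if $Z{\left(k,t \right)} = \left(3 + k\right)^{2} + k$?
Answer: $48293$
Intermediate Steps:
$Z{\left(k,t \right)} = k + \left(3 + k\right)^{2}$
$48362 - Z{\left(5,E{\left(r \right)} \right)} = 48362 - \left(5 + \left(3 + 5\right)^{2}\right) = 48362 - \left(5 + 8^{2}\right) = 48362 - \left(5 + 64\right) = 48362 - 69 = 48293$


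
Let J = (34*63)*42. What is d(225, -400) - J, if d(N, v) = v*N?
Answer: -179964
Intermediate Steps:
d(N, v) = N*v
J = 89964 (J = 2142*42 = 89964)
d(225, -400) - J = 225*(-400) - 1*89964 = -90000 - 89964 = -179964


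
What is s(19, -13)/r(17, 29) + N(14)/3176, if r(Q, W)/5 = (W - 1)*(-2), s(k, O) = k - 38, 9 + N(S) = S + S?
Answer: 1026/13895 ≈ 0.073840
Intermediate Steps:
N(S) = -9 + 2*S (N(S) = -9 + (S + S) = -9 + 2*S)
s(k, O) = -38 + k
r(Q, W) = 10 - 10*W (r(Q, W) = 5*((W - 1)*(-2)) = 5*((-1 + W)*(-2)) = 5*(2 - 2*W) = 10 - 10*W)
s(19, -13)/r(17, 29) + N(14)/3176 = (-38 + 19)/(10 - 10*29) + (-9 + 2*14)/3176 = -19/(10 - 290) + (-9 + 28)*(1/3176) = -19/(-280) + 19*(1/3176) = -19*(-1/280) + 19/3176 = 19/280 + 19/3176 = 1026/13895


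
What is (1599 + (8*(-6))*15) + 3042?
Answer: 3921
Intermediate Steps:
(1599 + (8*(-6))*15) + 3042 = (1599 - 48*15) + 3042 = (1599 - 720) + 3042 = 879 + 3042 = 3921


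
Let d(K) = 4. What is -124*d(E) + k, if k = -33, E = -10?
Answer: -529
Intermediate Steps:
-124*d(E) + k = -124*4 - 33 = -496 - 33 = -529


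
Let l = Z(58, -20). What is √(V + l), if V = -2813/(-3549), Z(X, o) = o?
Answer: I*√1431507/273 ≈ 4.3826*I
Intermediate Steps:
l = -20
V = 2813/3549 (V = -2813*(-1/3549) = 2813/3549 ≈ 0.79262)
√(V + l) = √(2813/3549 - 20) = √(-68167/3549) = I*√1431507/273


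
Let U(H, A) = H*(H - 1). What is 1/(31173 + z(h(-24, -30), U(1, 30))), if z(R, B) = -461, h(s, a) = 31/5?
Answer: 1/30712 ≈ 3.2561e-5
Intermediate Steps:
h(s, a) = 31/5 (h(s, a) = 31*(⅕) = 31/5)
U(H, A) = H*(-1 + H)
1/(31173 + z(h(-24, -30), U(1, 30))) = 1/(31173 - 461) = 1/30712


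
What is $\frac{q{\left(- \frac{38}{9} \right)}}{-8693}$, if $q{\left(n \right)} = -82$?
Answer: $\frac{82}{8693} \approx 0.0094329$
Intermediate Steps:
$\frac{q{\left(- \frac{38}{9} \right)}}{-8693} = - \frac{82}{-8693} = \left(-82\right) \left(- \frac{1}{8693}\right) = \frac{82}{8693}$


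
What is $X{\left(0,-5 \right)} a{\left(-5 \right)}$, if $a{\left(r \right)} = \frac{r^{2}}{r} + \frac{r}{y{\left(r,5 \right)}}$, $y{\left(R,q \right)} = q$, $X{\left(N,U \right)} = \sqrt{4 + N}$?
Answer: $-12$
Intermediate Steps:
$a{\left(r \right)} = \frac{6 r}{5}$ ($a{\left(r \right)} = \frac{r^{2}}{r} + \frac{r}{5} = r + r \frac{1}{5} = r + \frac{r}{5} = \frac{6 r}{5}$)
$X{\left(0,-5 \right)} a{\left(-5 \right)} = \sqrt{4 + 0} \cdot \frac{6}{5} \left(-5\right) = \sqrt{4} \left(-6\right) = 2 \left(-6\right) = -12$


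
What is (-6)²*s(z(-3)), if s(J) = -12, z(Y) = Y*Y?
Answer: -432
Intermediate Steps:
z(Y) = Y²
(-6)²*s(z(-3)) = (-6)²*(-12) = 36*(-12) = -432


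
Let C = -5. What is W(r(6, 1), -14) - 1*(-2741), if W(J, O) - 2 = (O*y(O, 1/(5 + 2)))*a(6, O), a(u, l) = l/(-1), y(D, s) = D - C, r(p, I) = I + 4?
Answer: 4507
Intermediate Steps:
r(p, I) = 4 + I
y(D, s) = 5 + D (y(D, s) = D - 1*(-5) = D + 5 = 5 + D)
a(u, l) = -l (a(u, l) = l*(-1) = -l)
W(J, O) = 2 - O**2*(5 + O) (W(J, O) = 2 + (O*(5 + O))*(-O) = 2 - O**2*(5 + O))
W(r(6, 1), -14) - 1*(-2741) = (2 - 1*(-14)**2*(5 - 14)) - 1*(-2741) = (2 - 1*196*(-9)) + 2741 = (2 + 1764) + 2741 = 1766 + 2741 = 4507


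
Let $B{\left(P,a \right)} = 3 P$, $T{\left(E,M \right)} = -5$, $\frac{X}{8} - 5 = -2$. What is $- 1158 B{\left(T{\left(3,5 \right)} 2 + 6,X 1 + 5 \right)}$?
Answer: $13896$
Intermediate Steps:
$X = 24$ ($X = 40 + 8 \left(-2\right) = 40 - 16 = 24$)
$- 1158 B{\left(T{\left(3,5 \right)} 2 + 6,X 1 + 5 \right)} = - 1158 \cdot 3 \left(\left(-5\right) 2 + 6\right) = - 1158 \cdot 3 \left(-10 + 6\right) = - 1158 \cdot 3 \left(-4\right) = \left(-1158\right) \left(-12\right) = 13896$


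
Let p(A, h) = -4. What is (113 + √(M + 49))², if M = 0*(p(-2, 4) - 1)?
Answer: 14400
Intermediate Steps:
M = 0 (M = 0*(-4 - 1) = 0*(-5) = 0)
(113 + √(M + 49))² = (113 + √(0 + 49))² = (113 + √49)² = (113 + 7)² = 120² = 14400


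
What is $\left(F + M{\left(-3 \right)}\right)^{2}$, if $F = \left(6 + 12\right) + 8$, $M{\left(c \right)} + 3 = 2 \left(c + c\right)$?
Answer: $121$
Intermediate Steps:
$M{\left(c \right)} = -3 + 4 c$ ($M{\left(c \right)} = -3 + 2 \left(c + c\right) = -3 + 2 \cdot 2 c = -3 + 4 c$)
$F = 26$ ($F = 18 + 8 = 26$)
$\left(F + M{\left(-3 \right)}\right)^{2} = \left(26 + \left(-3 + 4 \left(-3\right)\right)\right)^{2} = \left(26 - 15\right)^{2} = 11^{2} = 121$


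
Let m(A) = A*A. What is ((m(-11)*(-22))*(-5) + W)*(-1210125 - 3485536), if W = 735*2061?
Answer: -7175650878845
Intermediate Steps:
m(A) = A²
W = 1514835
((m(-11)*(-22))*(-5) + W)*(-1210125 - 3485536) = (((-11)²*(-22))*(-5) + 1514835)*(-1210125 - 3485536) = ((121*(-22))*(-5) + 1514835)*(-4695661) = (-2662*(-5) + 1514835)*(-4695661) = (13310 + 1514835)*(-4695661) = 1528145*(-4695661) = -7175650878845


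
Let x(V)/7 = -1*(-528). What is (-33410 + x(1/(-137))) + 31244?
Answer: 1530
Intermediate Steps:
x(V) = 3696 (x(V) = 7*(-1*(-528)) = 7*528 = 3696)
(-33410 + x(1/(-137))) + 31244 = (-33410 + 3696) + 31244 = -29714 + 31244 = 1530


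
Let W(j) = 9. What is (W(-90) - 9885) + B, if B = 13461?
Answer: 3585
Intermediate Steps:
(W(-90) - 9885) + B = (9 - 9885) + 13461 = -9876 + 13461 = 3585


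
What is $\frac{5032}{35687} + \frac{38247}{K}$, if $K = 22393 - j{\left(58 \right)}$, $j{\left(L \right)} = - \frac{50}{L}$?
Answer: $\frac{14283530495}{7725307638} \approx 1.8489$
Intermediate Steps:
$K = \frac{649422}{29}$ ($K = 22393 - - \frac{50}{58} = 22393 - \left(-50\right) \frac{1}{58} = 22393 - - \frac{25}{29} = 22393 + \frac{25}{29} = \frac{649422}{29} \approx 22394.0$)
$\frac{5032}{35687} + \frac{38247}{K} = \frac{5032}{35687} + \frac{38247}{\frac{649422}{29}} = 5032 \cdot \frac{1}{35687} + 38247 \cdot \frac{29}{649422} = \frac{5032}{35687} + \frac{369721}{216474} = \frac{14283530495}{7725307638}$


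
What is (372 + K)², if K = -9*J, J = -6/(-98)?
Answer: 331276401/2401 ≈ 1.3797e+5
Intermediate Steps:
J = 3/49 (J = -6*(-1/98) = 3/49 ≈ 0.061224)
K = -27/49 (K = -9*3/49 = -27/49 ≈ -0.55102)
(372 + K)² = (372 - 27/49)² = (18201/49)² = 331276401/2401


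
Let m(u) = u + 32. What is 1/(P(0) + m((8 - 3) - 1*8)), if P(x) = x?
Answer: 1/29 ≈ 0.034483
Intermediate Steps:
m(u) = 32 + u
1/(P(0) + m((8 - 3) - 1*8)) = 1/(0 + (32 + ((8 - 3) - 1*8))) = 1/(0 + (32 + (5 - 8))) = 1/(0 + (32 - 3)) = 1/(0 + 29) = 1/29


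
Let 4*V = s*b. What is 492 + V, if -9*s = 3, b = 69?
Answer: 1945/4 ≈ 486.25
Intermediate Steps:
s = -1/3 (s = -1/9*3 = -1/3 ≈ -0.33333)
V = -23/4 (V = (-1/3*69)/4 = (1/4)*(-23) = -23/4 ≈ -5.7500)
492 + V = 492 - 23/4 = 1945/4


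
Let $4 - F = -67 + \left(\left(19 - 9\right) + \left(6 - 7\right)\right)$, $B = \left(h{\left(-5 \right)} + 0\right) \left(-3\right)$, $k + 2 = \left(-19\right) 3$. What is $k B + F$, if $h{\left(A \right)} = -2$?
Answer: $-292$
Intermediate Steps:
$k = -59$ ($k = -2 - 57 = -59$)
$B = 6$ ($B = \left(-2 + 0\right) \left(-3\right) = \left(-2\right) \left(-3\right) = 6$)
$F = 62$ ($F = 4 - \left(-67 + \left(\left(19 - 9\right) + \left(6 - 7\right)\right)\right) = 4 - \left(-67 + \left(10 + \left(6 - 7\right)\right)\right) = 4 - \left(-67 + \left(10 - 1\right)\right) = 4 - \left(-67 + 9\right) = 4 - -58 = 4 + 58 = 62$)
$k B + F = \left(-59\right) 6 + 62 = -354 + 62 = -292$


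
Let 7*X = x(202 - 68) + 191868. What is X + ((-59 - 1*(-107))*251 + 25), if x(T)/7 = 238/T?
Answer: 18518226/469 ≈ 39485.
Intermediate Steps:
x(T) = 1666/T (x(T) = 7*(238/T) = 1666/T)
X = 12855989/469 (X = (1666/(202 - 68) + 191868)/7 = (1666/134 + 191868)/7 = (1666*(1/134) + 191868)/7 = (833/67 + 191868)/7 = (⅐)*(12855989/67) = 12855989/469 ≈ 27412.)
X + ((-59 - 1*(-107))*251 + 25) = 12855989/469 + ((-59 - 1*(-107))*251 + 25) = 12855989/469 + ((-59 + 107)*251 + 25) = 12855989/469 + (48*251 + 25) = 12855989/469 + (12048 + 25) = 12855989/469 + 12073 = 18518226/469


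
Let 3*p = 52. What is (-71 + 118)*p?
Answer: 2444/3 ≈ 814.67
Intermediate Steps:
p = 52/3 (p = (⅓)*52 = 52/3 ≈ 17.333)
(-71 + 118)*p = (-71 + 118)*(52/3) = 47*(52/3) = 2444/3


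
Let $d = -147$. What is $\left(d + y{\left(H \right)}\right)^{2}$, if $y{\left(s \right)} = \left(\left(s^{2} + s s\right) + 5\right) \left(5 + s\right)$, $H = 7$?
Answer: $1185921$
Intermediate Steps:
$y{\left(s \right)} = \left(5 + s\right) \left(5 + 2 s^{2}\right)$ ($y{\left(s \right)} = \left(\left(s^{2} + s^{2}\right) + 5\right) \left(5 + s\right) = \left(2 s^{2} + 5\right) \left(5 + s\right) = \left(5 + 2 s^{2}\right) \left(5 + s\right) = \left(5 + s\right) \left(5 + 2 s^{2}\right)$)
$\left(d + y{\left(H \right)}\right)^{2} = \left(-147 + \left(25 + 2 \cdot 7^{3} + 5 \cdot 7 + 10 \cdot 7^{2}\right)\right)^{2} = \left(-147 + \left(25 + 2 \cdot 343 + 35 + 10 \cdot 49\right)\right)^{2} = \left(-147 + \left(25 + 686 + 35 + 490\right)\right)^{2} = \left(-147 + 1236\right)^{2} = 1089^{2} = 1185921$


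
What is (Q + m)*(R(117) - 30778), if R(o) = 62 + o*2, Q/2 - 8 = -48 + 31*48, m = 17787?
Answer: -630459206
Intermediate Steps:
Q = 2896 (Q = 16 + 2*(-48 + 31*48) = 16 + 2*(-48 + 1488) = 16 + 2*1440 = 16 + 2880 = 2896)
R(o) = 62 + 2*o
(Q + m)*(R(117) - 30778) = (2896 + 17787)*((62 + 2*117) - 30778) = 20683*((62 + 234) - 30778) = 20683*(296 - 30778) = 20683*(-30482) = -630459206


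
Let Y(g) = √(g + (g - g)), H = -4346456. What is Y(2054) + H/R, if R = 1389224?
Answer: -543307/173653 + √2054 ≈ 42.192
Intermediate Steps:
Y(g) = √g (Y(g) = √(g + 0) = √g)
Y(2054) + H/R = √2054 - 4346456/1389224 = √2054 - 4346456*1/1389224 = √2054 - 543307/173653 = -543307/173653 + √2054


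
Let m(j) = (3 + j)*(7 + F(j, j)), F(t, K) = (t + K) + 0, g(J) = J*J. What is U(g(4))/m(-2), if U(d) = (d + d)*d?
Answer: 512/3 ≈ 170.67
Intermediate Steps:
g(J) = J**2
U(d) = 2*d**2 (U(d) = (2*d)*d = 2*d**2)
F(t, K) = K + t (F(t, K) = (K + t) + 0 = K + t)
m(j) = (3 + j)*(7 + 2*j) (m(j) = (3 + j)*(7 + (j + j)) = (3 + j)*(7 + 2*j))
U(g(4))/m(-2) = (2*(4**2)**2)/(21 + 2*(-2)**2 + 13*(-2)) = (2*16**2)/(21 + 2*4 - 26) = (2*256)/(21 + 8 - 26) = 512/3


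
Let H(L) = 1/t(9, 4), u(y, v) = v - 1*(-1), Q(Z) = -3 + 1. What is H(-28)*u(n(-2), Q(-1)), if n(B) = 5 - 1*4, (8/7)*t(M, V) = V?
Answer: -2/7 ≈ -0.28571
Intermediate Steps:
Q(Z) = -2
t(M, V) = 7*V/8
n(B) = 1 (n(B) = 5 - 4 = 1)
u(y, v) = 1 + v (u(y, v) = v + 1 = 1 + v)
H(L) = 2/7 (H(L) = 1/((7/8)*4) = 1/(7/2) = 2/7)
H(-28)*u(n(-2), Q(-1)) = 2*(1 - 2)/7 = (2/7)*(-1) = -2/7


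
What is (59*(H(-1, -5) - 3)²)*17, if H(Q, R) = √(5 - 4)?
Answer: 4012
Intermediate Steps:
H(Q, R) = 1 (H(Q, R) = √1 = 1)
(59*(H(-1, -5) - 3)²)*17 = (59*(1 - 3)²)*17 = (59*(-2)²)*17 = (59*4)*17 = 236*17 = 4012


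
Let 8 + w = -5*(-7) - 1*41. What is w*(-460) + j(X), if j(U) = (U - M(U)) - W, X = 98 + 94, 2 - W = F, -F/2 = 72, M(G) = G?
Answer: 6294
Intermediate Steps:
F = -144 (F = -2*72 = -144)
W = 146 (W = 2 - 1*(-144) = 2 + 144 = 146)
X = 192
j(U) = -146 (j(U) = (U - U) - 1*146 = 0 - 146 = -146)
w = -14 (w = -8 + (-5*(-7) - 1*41) = -8 + (35 - 41) = -8 - 6 = -14)
w*(-460) + j(X) = -14*(-460) - 146 = 6440 - 146 = 6294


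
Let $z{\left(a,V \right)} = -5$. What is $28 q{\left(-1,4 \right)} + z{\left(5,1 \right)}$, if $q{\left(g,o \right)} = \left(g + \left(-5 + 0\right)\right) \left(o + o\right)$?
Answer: $-1349$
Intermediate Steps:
$q{\left(g,o \right)} = 2 o \left(-5 + g\right)$ ($q{\left(g,o \right)} = \left(g - 5\right) 2 o = \left(-5 + g\right) 2 o = 2 o \left(-5 + g\right)$)
$28 q{\left(-1,4 \right)} + z{\left(5,1 \right)} = 28 \cdot 2 \cdot 4 \left(-5 - 1\right) - 5 = 28 \cdot 2 \cdot 4 \left(-6\right) - 5 = 28 \left(-48\right) - 5 = -1344 - 5 = -1349$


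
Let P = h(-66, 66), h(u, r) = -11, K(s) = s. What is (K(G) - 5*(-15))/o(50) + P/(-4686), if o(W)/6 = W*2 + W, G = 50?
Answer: 361/2556 ≈ 0.14124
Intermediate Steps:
o(W) = 18*W (o(W) = 6*(W*2 + W) = 6*(2*W + W) = 6*(3*W) = 18*W)
P = -11
(K(G) - 5*(-15))/o(50) + P/(-4686) = (50 - 5*(-15))/((18*50)) - 11/(-4686) = (50 + 75)/900 - 11*(-1/4686) = 125*(1/900) + 1/426 = 5/36 + 1/426 = 361/2556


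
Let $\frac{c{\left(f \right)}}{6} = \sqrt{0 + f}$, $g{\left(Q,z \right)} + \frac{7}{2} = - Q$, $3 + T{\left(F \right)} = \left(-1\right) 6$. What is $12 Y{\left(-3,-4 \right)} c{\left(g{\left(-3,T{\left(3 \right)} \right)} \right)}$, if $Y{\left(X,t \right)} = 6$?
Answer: $216 i \sqrt{2} \approx 305.47 i$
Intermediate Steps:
$T{\left(F \right)} = -9$ ($T{\left(F \right)} = -3 - 6 = -9$)
$g{\left(Q,z \right)} = - \frac{7}{2} - Q$
$c{\left(f \right)} = 6 \sqrt{f}$ ($c{\left(f \right)} = 6 \sqrt{0 + f} = 6 \sqrt{f}$)
$12 Y{\left(-3,-4 \right)} c{\left(g{\left(-3,T{\left(3 \right)} \right)} \right)} = 12 \cdot 6 \cdot 6 \sqrt{- \frac{7}{2} - -3} = 72 \cdot 6 \sqrt{- \frac{7}{2} + 3} = 72 \cdot 6 \sqrt{- \frac{1}{2}} = 72 \cdot 6 \frac{i \sqrt{2}}{2} = 72 \cdot 3 i \sqrt{2} = 216 i \sqrt{2}$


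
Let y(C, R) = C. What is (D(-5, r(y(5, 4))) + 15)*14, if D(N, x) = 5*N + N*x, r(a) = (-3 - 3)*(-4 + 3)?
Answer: -560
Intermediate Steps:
r(a) = 6 (r(a) = -6*(-1) = 6)
(D(-5, r(y(5, 4))) + 15)*14 = (-5*(5 + 6) + 15)*14 = (-5*11 + 15)*14 = (-55 + 15)*14 = -40*14 = -560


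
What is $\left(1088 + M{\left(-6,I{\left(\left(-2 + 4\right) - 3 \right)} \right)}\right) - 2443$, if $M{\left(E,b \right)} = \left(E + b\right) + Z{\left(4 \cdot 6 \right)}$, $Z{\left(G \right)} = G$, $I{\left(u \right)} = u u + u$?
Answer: $-1337$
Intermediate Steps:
$I{\left(u \right)} = u + u^{2}$ ($I{\left(u \right)} = u^{2} + u = u + u^{2}$)
$M{\left(E,b \right)} = 24 + E + b$ ($M{\left(E,b \right)} = \left(E + b\right) + 4 \cdot 6 = \left(E + b\right) + 24 = 24 + E + b$)
$\left(1088 + M{\left(-6,I{\left(\left(-2 + 4\right) - 3 \right)} \right)}\right) - 2443 = \left(1088 + \left(24 - 6 + \left(\left(-2 + 4\right) - 3\right) \left(1 + \left(\left(-2 + 4\right) - 3\right)\right)\right)\right) - 2443 = \left(1088 + \left(24 - 6 + \left(2 - 3\right) \left(1 + \left(2 - 3\right)\right)\right)\right) - 2443 = \left(1088 - -18\right) - 2443 = \left(1088 + \left(24 - 6 + 0\right)\right) - 2443 = \left(1088 + 18\right) - 2443 = 1106 - 2443 = -1337$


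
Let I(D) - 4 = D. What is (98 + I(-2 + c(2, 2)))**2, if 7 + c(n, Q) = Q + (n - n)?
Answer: 9025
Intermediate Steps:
c(n, Q) = -7 + Q (c(n, Q) = -7 + (Q + (n - n)) = -7 + (Q + 0) = -7 + Q)
I(D) = 4 + D
(98 + I(-2 + c(2, 2)))**2 = (98 + (4 + (-2 + (-7 + 2))))**2 = (98 + (4 + (-2 - 5)))**2 = (98 + (4 - 7))**2 = (98 - 3)**2 = 95**2 = 9025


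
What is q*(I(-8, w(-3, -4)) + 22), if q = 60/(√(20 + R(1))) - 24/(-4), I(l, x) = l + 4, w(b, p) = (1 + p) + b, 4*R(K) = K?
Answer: 348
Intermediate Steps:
R(K) = K/4
w(b, p) = 1 + b + p
I(l, x) = 4 + l
q = 58/3 (q = 60/(√(20 + (¼)*1)) - 24/(-4) = 60/(√(20 + ¼)) - 24*(-¼) = 60/(√(81/4)) + 6 = 60/(9/2) + 6 = 60*(2/9) + 6 = 40/3 + 6 = 58/3 ≈ 19.333)
q*(I(-8, w(-3, -4)) + 22) = 58*((4 - 8) + 22)/3 = 58*(-4 + 22)/3 = (58/3)*18 = 348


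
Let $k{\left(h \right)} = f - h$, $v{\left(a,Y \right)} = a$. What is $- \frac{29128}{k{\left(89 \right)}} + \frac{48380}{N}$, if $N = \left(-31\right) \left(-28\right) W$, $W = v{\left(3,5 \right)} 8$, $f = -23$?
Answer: $\frac{195221}{744} \approx 262.39$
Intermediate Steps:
$W = 24$ ($W = 3 \cdot 8 = 24$)
$N = 20832$ ($N = \left(-31\right) \left(-28\right) 24 = 868 \cdot 24 = 20832$)
$k{\left(h \right)} = -23 - h$
$- \frac{29128}{k{\left(89 \right)}} + \frac{48380}{N} = - \frac{29128}{-23 - 89} + \frac{48380}{20832} = - \frac{29128}{-23 - 89} + 48380 \cdot \frac{1}{20832} = - \frac{29128}{-112} + \frac{12095}{5208} = \left(-29128\right) \left(- \frac{1}{112}\right) + \frac{12095}{5208} = \frac{3641}{14} + \frac{12095}{5208} = \frac{195221}{744}$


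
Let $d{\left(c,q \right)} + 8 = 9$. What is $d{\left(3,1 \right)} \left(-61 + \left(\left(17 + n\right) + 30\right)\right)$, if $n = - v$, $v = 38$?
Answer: $-52$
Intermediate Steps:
$d{\left(c,q \right)} = 1$ ($d{\left(c,q \right)} = -8 + 9 = 1$)
$n = -38$ ($n = \left(-1\right) 38 = -38$)
$d{\left(3,1 \right)} \left(-61 + \left(\left(17 + n\right) + 30\right)\right) = 1 \left(-61 + \left(\left(17 - 38\right) + 30\right)\right) = 1 \left(-61 + \left(-21 + 30\right)\right) = 1 \left(-61 + 9\right) = 1 \left(-52\right) = -52$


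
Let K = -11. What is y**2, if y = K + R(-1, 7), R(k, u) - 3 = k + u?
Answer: 4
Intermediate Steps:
R(k, u) = 3 + k + u (R(k, u) = 3 + (k + u) = 3 + k + u)
y = -2 (y = -11 + (3 - 1 + 7) = -11 + 9 = -2)
y**2 = (-2)**2 = 4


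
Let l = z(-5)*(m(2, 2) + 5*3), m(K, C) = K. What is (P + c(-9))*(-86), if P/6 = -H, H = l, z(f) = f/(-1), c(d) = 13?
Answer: 42742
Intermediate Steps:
z(f) = -f (z(f) = f*(-1) = -f)
l = 85 (l = (-1*(-5))*(2 + 5*3) = 5*(2 + 15) = 5*17 = 85)
H = 85
P = -510 (P = 6*(-1*85) = 6*(-85) = -510)
(P + c(-9))*(-86) = (-510 + 13)*(-86) = -497*(-86) = 42742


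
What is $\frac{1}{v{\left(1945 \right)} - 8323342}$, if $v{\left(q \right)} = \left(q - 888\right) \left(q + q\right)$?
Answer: $- \frac{1}{4211612} \approx -2.3744 \cdot 10^{-7}$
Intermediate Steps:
$v{\left(q \right)} = 2 q \left(-888 + q\right)$ ($v{\left(q \right)} = \left(-888 + q\right) 2 q = 2 q \left(-888 + q\right)$)
$\frac{1}{v{\left(1945 \right)} - 8323342} = \frac{1}{2 \cdot 1945 \left(-888 + 1945\right) - 8323342} = \frac{1}{2 \cdot 1945 \cdot 1057 - 8323342} = \frac{1}{4111730 - 8323342} = \frac{1}{-4211612} = - \frac{1}{4211612}$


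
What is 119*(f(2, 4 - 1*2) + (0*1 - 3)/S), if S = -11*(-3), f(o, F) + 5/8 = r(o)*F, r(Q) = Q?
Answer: 34391/88 ≈ 390.81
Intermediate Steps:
f(o, F) = -5/8 + F*o (f(o, F) = -5/8 + o*F = -5/8 + F*o)
S = 33
119*(f(2, 4 - 1*2) + (0*1 - 3)/S) = 119*((-5/8 + (4 - 1*2)*2) + (0*1 - 3)/33) = 119*((-5/8 + (4 - 2)*2) + (0 - 3)*(1/33)) = 119*((-5/8 + 2*2) - 3*1/33) = 119*((-5/8 + 4) - 1/11) = 119*(27/8 - 1/11) = 119*(289/88) = 34391/88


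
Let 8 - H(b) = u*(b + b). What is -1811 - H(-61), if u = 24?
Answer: -4747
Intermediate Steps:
H(b) = 8 - 48*b (H(b) = 8 - 24*(b + b) = 8 - 24*2*b = 8 - 48*b)
-1811 - H(-61) = -1811 - (8 - 48*(-61)) = -1811 - (8 + 2928) = -1811 - 1*2936 = -1811 - 2936 = -4747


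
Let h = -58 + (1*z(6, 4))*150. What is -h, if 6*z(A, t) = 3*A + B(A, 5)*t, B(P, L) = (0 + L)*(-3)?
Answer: 1108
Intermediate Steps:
B(P, L) = -3*L (B(P, L) = L*(-3) = -3*L)
z(A, t) = A/2 - 5*t/2 (z(A, t) = (3*A + (-3*5)*t)/6 = (3*A - 15*t)/6 = (-15*t + 3*A)/6 = A/2 - 5*t/2)
h = -1108 (h = -58 + (1*((½)*6 - 5/2*4))*150 = -58 + (1*(3 - 10))*150 = -58 + (1*(-7))*150 = -58 - 7*150 = -58 - 1050 = -1108)
-h = -1*(-1108) = 1108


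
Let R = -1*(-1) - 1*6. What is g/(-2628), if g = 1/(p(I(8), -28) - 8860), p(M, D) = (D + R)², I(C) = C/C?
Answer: 1/20422188 ≈ 4.8966e-8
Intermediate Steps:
I(C) = 1
R = -5 (R = 1 - 6 = -5)
p(M, D) = (-5 + D)² (p(M, D) = (D - 5)² = (-5 + D)²)
g = -1/7771 (g = 1/((-5 - 28)² - 8860) = 1/((-33)² - 8860) = 1/(1089 - 8860) = 1/(-7771) = -1/7771 ≈ -0.00012868)
g/(-2628) = -1/7771/(-2628) = -1/7771*(-1/2628) = 1/20422188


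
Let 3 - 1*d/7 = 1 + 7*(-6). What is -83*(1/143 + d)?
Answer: -3655735/143 ≈ -25565.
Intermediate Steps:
d = 308 (d = 21 - 7*(1 + 7*(-6)) = 21 - 7*(1 - 42) = 21 - 7*(-41) = 21 + 287 = 308)
-83*(1/143 + d) = -83*(1/143 + 308) = -83*44045/143 = -3655735/143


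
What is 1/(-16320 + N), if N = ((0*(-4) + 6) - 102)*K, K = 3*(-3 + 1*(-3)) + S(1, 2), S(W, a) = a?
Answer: -1/14784 ≈ -6.7641e-5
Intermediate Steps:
K = -16 (K = 3*(-3 + 1*(-3)) + 2 = 3*(-3 - 3) + 2 = 3*(-6) + 2 = -18 + 2 = -16)
N = 1536 (N = ((0*(-4) + 6) - 102)*(-16) = ((0 + 6) - 102)*(-16) = (6 - 102)*(-16) = -96*(-16) = 1536)
1/(-16320 + N) = 1/(-16320 + 1536) = 1/(-14784) = -1/14784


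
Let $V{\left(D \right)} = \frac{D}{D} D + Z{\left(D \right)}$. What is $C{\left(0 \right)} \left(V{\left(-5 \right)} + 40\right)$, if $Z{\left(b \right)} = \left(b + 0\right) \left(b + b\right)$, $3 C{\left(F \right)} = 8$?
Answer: $\frac{680}{3} \approx 226.67$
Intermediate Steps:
$C{\left(F \right)} = \frac{8}{3}$ ($C{\left(F \right)} = \frac{1}{3} \cdot 8 = \frac{8}{3}$)
$Z{\left(b \right)} = 2 b^{2}$ ($Z{\left(b \right)} = b 2 b = 2 b^{2}$)
$V{\left(D \right)} = D + 2 D^{2}$ ($V{\left(D \right)} = \frac{D}{D} D + 2 D^{2} = 1 D + 2 D^{2} = D + 2 D^{2}$)
$C{\left(0 \right)} \left(V{\left(-5 \right)} + 40\right) = \frac{8 \left(- 5 \left(1 + 2 \left(-5\right)\right) + 40\right)}{3} = \frac{8 \left(- 5 \left(1 - 10\right) + 40\right)}{3} = \frac{8 \left(\left(-5\right) \left(-9\right) + 40\right)}{3} = \frac{8 \left(45 + 40\right)}{3} = \frac{8}{3} \cdot 85 = \frac{680}{3}$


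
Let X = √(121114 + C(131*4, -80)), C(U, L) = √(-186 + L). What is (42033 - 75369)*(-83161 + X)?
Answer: 2772255096 - 33336*√(121114 + I*√266) ≈ 2.7607e+9 - 781.14*I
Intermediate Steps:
X = √(121114 + I*√266) (X = √(121114 + √(-186 - 80)) = √(121114 + √(-266)) = √(121114 + I*√266) ≈ 348.01 + 0.023*I)
(42033 - 75369)*(-83161 + X) = (42033 - 75369)*(-83161 + √(121114 + I*√266)) = -33336*(-83161 + √(121114 + I*√266)) = 2772255096 - 33336*√(121114 + I*√266)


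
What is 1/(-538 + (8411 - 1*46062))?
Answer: -1/38189 ≈ -2.6186e-5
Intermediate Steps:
1/(-538 + (8411 - 1*46062)) = 1/(-538 + (8411 - 46062)) = 1/(-538 - 37651) = 1/(-38189) = -1/38189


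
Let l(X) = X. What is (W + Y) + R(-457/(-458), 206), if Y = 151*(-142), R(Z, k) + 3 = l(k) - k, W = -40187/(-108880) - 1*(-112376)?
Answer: 9900607467/108880 ≈ 90931.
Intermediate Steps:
W = 12235539067/108880 (W = -40187*(-1/108880) + 112376 = 40187/108880 + 112376 = 12235539067/108880 ≈ 1.1238e+5)
R(Z, k) = -3 (R(Z, k) = -3 + (k - k) = -3 + 0 = -3)
Y = -21442
(W + Y) + R(-457/(-458), 206) = (12235539067/108880 - 21442) - 3 = 9900934107/108880 - 3 = 9900607467/108880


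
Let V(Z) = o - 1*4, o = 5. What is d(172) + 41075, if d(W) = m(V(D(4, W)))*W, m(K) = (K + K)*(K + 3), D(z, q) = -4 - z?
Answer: 42451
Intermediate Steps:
V(Z) = 1 (V(Z) = 5 - 1*4 = 5 - 4 = 1)
m(K) = 2*K*(3 + K) (m(K) = (2*K)*(3 + K) = 2*K*(3 + K))
d(W) = 8*W (d(W) = (2*1*(3 + 1))*W = (2*1*4)*W = 8*W)
d(172) + 41075 = 8*172 + 41075 = 1376 + 41075 = 42451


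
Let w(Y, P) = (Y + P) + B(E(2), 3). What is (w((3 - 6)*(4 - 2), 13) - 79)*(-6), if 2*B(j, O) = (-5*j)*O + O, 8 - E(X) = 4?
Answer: 603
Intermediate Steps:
E(X) = 4 (E(X) = 8 - 1*4 = 8 - 4 = 4)
B(j, O) = O/2 - 5*O*j/2 (B(j, O) = ((-5*j)*O + O)/2 = (-5*O*j + O)/2 = (O - 5*O*j)/2 = O/2 - 5*O*j/2)
w(Y, P) = -57/2 + P + Y (w(Y, P) = (Y + P) + (½)*3*(1 - 5*4) = (P + Y) + (½)*3*(1 - 20) = (P + Y) + (½)*3*(-19) = (P + Y) - 57/2 = -57/2 + P + Y)
(w((3 - 6)*(4 - 2), 13) - 79)*(-6) = ((-57/2 + 13 + (3 - 6)*(4 - 2)) - 79)*(-6) = ((-57/2 + 13 - 3*2) - 79)*(-6) = ((-57/2 + 13 - 6) - 79)*(-6) = (-43/2 - 79)*(-6) = -201/2*(-6) = 603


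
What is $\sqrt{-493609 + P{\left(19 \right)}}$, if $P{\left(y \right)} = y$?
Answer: $i \sqrt{493590} \approx 702.56 i$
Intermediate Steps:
$\sqrt{-493609 + P{\left(19 \right)}} = \sqrt{-493609 + 19} = \sqrt{-493590} = i \sqrt{493590}$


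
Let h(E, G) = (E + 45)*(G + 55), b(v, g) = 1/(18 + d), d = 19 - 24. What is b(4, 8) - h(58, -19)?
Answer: -48203/13 ≈ -3707.9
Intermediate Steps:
d = -5
b(v, g) = 1/13 (b(v, g) = 1/(18 - 5) = 1/13)
h(E, G) = (45 + E)*(55 + G)
b(4, 8) - h(58, -19) = 1/13 - (2475 + 45*(-19) + 55*58 + 58*(-19)) = 1/13 - (2475 - 855 + 3190 - 1102) = 1/13 - 1*3708 = 1/13 - 3708 = -48203/13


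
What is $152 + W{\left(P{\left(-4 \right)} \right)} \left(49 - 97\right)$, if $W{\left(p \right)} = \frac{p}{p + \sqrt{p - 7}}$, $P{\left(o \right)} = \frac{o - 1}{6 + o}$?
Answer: $\frac{2792}{21} - \frac{80 i \sqrt{38}}{21} \approx 132.95 - 23.483 i$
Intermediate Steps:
$P{\left(o \right)} = \frac{-1 + o}{6 + o}$
$W{\left(p \right)} = \frac{p}{p + \sqrt{-7 + p}}$
$152 + W{\left(P{\left(-4 \right)} \right)} \left(49 - 97\right) = 152 + \frac{\frac{1}{6 - 4} \left(-1 - 4\right)}{\frac{-1 - 4}{6 - 4} + \sqrt{-7 + \frac{-1 - 4}{6 - 4}}} \left(49 - 97\right) = 152 + \frac{\frac{1}{2} \left(-5\right)}{\frac{1}{2} \left(-5\right) + \sqrt{-7 + \frac{1}{2} \left(-5\right)}} \left(49 - 97\right) = 152 + \frac{\frac{1}{2} \left(-5\right)}{\frac{1}{2} \left(-5\right) + \sqrt{-7 + \frac{1}{2} \left(-5\right)}} \left(-48\right) = 152 + - \frac{5}{2 \left(- \frac{5}{2} + \sqrt{-7 - \frac{5}{2}}\right)} \left(-48\right) = 152 + - \frac{5}{2 \left(- \frac{5}{2} + \sqrt{- \frac{19}{2}}\right)} \left(-48\right) = 152 + - \frac{5}{2 \left(- \frac{5}{2} + \frac{i \sqrt{38}}{2}\right)} \left(-48\right) = 152 + \frac{120}{- \frac{5}{2} + \frac{i \sqrt{38}}{2}}$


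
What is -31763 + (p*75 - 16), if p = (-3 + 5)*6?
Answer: -30879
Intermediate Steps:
p = 12 (p = 2*6 = 12)
-31763 + (p*75 - 16) = -31763 + (12*75 - 16) = -31763 + (900 - 16) = -31763 + 884 = -30879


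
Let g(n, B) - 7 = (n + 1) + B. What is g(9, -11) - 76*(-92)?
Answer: 6998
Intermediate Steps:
g(n, B) = 8 + B + n (g(n, B) = 7 + ((n + 1) + B) = 7 + ((1 + n) + B) = 7 + (1 + B + n) = 8 + B + n)
g(9, -11) - 76*(-92) = (8 - 11 + 9) - 76*(-92) = 6 + 6992 = 6998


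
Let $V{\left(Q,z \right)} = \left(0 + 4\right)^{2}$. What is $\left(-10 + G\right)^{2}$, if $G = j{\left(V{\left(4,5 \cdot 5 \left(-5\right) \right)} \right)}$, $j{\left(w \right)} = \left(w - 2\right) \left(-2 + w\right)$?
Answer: $34596$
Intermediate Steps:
$V{\left(Q,z \right)} = 16$ ($V{\left(Q,z \right)} = 4^{2} = 16$)
$j{\left(w \right)} = \left(-2 + w\right)^{2}$ ($j{\left(w \right)} = \left(-2 + w\right) \left(-2 + w\right) = \left(-2 + w\right)^{2}$)
$G = 196$ ($G = \left(-2 + 16\right)^{2} = 14^{2} = 196$)
$\left(-10 + G\right)^{2} = \left(-10 + 196\right)^{2} = 186^{2} = 34596$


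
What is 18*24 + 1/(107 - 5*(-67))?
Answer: 190945/442 ≈ 432.00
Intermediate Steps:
18*24 + 1/(107 - 5*(-67)) = 432 + 1/(107 + 335) = 432 + 1/442 = 190945/442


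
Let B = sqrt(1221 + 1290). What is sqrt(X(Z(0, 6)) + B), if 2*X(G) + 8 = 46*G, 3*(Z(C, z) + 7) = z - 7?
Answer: sqrt(-1554 + 81*sqrt(31))/3 ≈ 11.071*I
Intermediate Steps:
Z(C, z) = -28/3 + z/3 (Z(C, z) = -7 + (z - 7)/3 = -7 + (-7 + z)/3 = -7 + (-7/3 + z/3) = -28/3 + z/3)
X(G) = -4 + 23*G (X(G) = -4 + (46*G)/2 = -4 + 23*G)
B = 9*sqrt(31) (B = sqrt(2511) = 9*sqrt(31) ≈ 50.110)
sqrt(X(Z(0, 6)) + B) = sqrt((-4 + 23*(-28/3 + (1/3)*6)) + 9*sqrt(31)) = sqrt((-4 + 23*(-28/3 + 2)) + 9*sqrt(31)) = sqrt((-4 + 23*(-22/3)) + 9*sqrt(31)) = sqrt((-4 - 506/3) + 9*sqrt(31)) = sqrt(-518/3 + 9*sqrt(31))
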